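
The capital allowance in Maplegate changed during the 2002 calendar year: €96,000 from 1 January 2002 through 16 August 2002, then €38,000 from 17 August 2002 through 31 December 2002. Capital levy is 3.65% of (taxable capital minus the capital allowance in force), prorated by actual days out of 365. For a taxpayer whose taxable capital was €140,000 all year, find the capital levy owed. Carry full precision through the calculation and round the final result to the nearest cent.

1 January – 16 August 2002: 228 days, exemption €96,000 → (€140,000 − €96,000) × 3.65% × 228/365 = €1,003.2000
17 August – 31 December 2002: 137 days, exemption €38,000 → (€140,000 − €38,000) × 3.65% × 137/365 = €1,397.4000
Total = €2,400.6000

€2,400.60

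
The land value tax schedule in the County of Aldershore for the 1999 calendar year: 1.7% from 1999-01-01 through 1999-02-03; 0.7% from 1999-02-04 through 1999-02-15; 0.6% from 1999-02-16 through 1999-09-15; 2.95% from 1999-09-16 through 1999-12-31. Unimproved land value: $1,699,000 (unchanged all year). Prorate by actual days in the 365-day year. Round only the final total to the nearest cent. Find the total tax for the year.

1999-01-01 to 1999-02-03: 34 days at 1.7% → $1,699,000 × 1.7% × 34/365 = $2,690.4712
1999-02-04 to 1999-02-15: 12 days at 0.7% → $1,699,000 × 0.7% × 12/365 = $391.0027
1999-02-16 to 1999-09-15: 212 days at 0.6% → $1,699,000 × 0.6% × 212/365 = $5,920.8986
1999-09-16 to 1999-12-31: 107 days at 2.95% → $1,699,000 × 2.95% × 107/365 = $14,692.8589
Total = $23,695.2315

$23,695.23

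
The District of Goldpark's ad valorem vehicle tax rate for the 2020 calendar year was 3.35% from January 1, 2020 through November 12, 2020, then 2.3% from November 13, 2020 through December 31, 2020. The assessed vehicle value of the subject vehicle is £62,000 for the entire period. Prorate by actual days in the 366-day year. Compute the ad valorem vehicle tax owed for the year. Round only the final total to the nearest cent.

January 1 – November 12, 2020: 317 days at 3.35% → £62,000 × 3.35% × 317/366 = £1,798.9317
November 13 – December 31, 2020: 49 days at 2.3% → £62,000 × 2.3% × 49/366 = £190.9126
Total = £1,989.8443

£1,989.84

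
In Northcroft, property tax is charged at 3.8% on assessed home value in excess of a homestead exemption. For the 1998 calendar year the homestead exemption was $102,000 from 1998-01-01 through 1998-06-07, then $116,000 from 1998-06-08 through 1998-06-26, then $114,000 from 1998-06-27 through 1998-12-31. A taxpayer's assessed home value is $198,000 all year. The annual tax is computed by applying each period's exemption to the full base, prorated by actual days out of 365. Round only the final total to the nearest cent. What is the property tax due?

1998-01-01 to 1998-06-07: 158 days, exemption $102,000 → ($198,000 − $102,000) × 3.8% × 158/365 = $1,579.1342
1998-06-08 to 1998-06-26: 19 days, exemption $116,000 → ($198,000 − $116,000) × 3.8% × 19/365 = $162.2027
1998-06-27 to 1998-12-31: 188 days, exemption $114,000 → ($198,000 − $114,000) × 3.8% × 188/365 = $1,644.0986
Total = $3,385.4356

$3,385.44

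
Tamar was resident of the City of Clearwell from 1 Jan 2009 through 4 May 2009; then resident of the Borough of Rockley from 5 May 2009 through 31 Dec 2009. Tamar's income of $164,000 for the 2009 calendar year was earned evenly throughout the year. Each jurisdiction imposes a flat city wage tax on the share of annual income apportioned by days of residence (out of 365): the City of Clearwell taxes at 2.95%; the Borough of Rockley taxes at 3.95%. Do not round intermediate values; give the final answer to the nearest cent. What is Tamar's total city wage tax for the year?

The City of Clearwell, 1 Jan – 4 May 2009: 124 days → $164,000 × 2.95% × 124/365 = $1,643.5945
The Borough of Rockley, 5 May – 31 Dec 2009: 241 days → $164,000 × 3.95% × 241/365 = $4,277.2548
Total = $5,920.8493

$5,920.85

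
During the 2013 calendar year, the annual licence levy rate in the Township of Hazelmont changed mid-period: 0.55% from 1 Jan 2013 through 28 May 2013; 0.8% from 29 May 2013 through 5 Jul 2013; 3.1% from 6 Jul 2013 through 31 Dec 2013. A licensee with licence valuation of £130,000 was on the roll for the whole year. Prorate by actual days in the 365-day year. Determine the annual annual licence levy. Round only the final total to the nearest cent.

1 Jan – 28 May 2013: 148 days at 0.55% → £130,000 × 0.55% × 148/365 = £289.9178
29 May – 5 Jul 2013: 38 days at 0.8% → £130,000 × 0.8% × 38/365 = £108.2740
6 Jul – 31 Dec 2013: 179 days at 3.1% → £130,000 × 3.1% × 179/365 = £1,976.3562
Total = £2,374.5479

£2,374.55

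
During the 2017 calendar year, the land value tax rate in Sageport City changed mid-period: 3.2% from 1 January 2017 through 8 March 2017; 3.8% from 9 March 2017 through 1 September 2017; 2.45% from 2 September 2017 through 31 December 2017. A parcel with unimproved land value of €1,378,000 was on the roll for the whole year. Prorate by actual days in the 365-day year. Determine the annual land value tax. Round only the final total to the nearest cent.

1 January – 8 March 2017: 67 days at 3.2% → €1,378,000 × 3.2% × 67/365 = €8,094.3342
9 March – 1 September 2017: 177 days at 3.8% → €1,378,000 × 3.8% × 177/365 = €25,392.9534
2 September – 31 December 2017: 121 days at 2.45% → €1,378,000 × 2.45% × 121/365 = €11,192.0027
Total = €44,679.2904

€44,679.29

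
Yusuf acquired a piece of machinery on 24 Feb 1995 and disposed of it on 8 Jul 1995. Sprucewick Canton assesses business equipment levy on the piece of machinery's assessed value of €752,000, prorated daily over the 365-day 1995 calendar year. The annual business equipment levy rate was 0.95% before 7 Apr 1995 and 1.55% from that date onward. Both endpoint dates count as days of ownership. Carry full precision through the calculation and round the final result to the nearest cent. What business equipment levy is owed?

€3,791.93

24 Feb – 6 Apr 1995: 42 days at 0.95% → €752,000 × 0.95% × 42/365 = €822.0493
7 Apr – 8 Jul 1995: 93 days at 1.55% → €752,000 × 1.55% × 93/365 = €2,969.8849
Total = €3,791.9342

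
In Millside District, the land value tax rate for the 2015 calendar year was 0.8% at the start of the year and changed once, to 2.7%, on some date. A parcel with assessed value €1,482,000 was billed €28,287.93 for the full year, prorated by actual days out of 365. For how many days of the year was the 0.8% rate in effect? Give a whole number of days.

Let d = days at the first rate; then 365 − d days at the second rate.
€1,482,000 × [0.8%·d + 2.7%·(365−d)] / 365 = €28,287.93
Solving gives d = 152, so the new rate took effect on June 2, 2015.

152 days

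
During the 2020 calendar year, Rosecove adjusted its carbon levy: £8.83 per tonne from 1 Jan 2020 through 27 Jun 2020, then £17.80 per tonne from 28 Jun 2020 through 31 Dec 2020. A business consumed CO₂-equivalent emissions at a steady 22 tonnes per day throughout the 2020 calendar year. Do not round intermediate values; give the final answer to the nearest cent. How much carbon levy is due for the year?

£108,001.74

1 Jan – 27 Jun 2020: 179 days × 22 tonnes/day = 3,938 tonnes at £8.83/tonne → £34,772.54
28 Jun – 31 Dec 2020: 187 days × 22 tonnes/day = 4,114 tonnes at £17.80/tonne → £73,229.20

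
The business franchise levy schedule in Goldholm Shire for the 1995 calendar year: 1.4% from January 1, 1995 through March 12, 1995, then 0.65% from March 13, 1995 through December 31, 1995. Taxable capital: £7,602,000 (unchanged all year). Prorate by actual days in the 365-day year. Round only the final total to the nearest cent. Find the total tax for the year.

£60,503.59

January 1 – March 12, 1995: 71 days at 1.4% → £7,602,000 × 1.4% × 71/365 = £20,702.4329
March 13 – December 31, 1995: 294 days at 0.65% → £7,602,000 × 0.65% × 294/365 = £39,801.1562
Total = £60,503.5890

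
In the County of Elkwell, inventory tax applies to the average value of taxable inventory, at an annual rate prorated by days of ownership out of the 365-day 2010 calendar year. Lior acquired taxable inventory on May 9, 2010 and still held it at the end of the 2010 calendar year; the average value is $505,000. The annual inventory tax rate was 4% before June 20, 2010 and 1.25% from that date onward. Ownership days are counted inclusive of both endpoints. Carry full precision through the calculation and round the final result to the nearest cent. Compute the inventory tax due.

May 9 – June 19, 2010: 42 days at 4% → $505,000 × 4% × 42/365 = $2,324.3836
June 20 – December 31, 2010: 195 days at 1.25% → $505,000 × 1.25% × 195/365 = $3,372.4315
Total = $5,696.8151

$5,696.82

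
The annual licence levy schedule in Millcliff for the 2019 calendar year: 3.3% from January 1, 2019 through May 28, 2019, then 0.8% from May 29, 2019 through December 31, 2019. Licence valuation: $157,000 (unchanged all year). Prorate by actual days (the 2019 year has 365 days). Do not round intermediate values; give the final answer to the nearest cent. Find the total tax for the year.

$2,847.51

January 1 – May 28, 2019: 148 days at 3.3% → $157,000 × 3.3% × 148/365 = $2,100.7890
May 29 – December 31, 2019: 217 days at 0.8% → $157,000 × 0.8% × 217/365 = $746.7178
Total = $2,847.5068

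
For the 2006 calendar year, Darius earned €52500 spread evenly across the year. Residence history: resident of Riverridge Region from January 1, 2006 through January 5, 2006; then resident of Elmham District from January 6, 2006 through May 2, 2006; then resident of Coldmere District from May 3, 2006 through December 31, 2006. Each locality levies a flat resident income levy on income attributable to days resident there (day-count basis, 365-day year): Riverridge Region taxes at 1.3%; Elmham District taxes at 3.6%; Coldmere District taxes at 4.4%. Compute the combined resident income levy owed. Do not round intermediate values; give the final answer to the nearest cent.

€2153.08

Riverridge Region, January 1 – January 5, 2006: 5 days → €52500 × 1.3% × 5/365 = €9.3493
Elmham District, January 6 – May 2, 2006: 117 days → €52500 × 3.6% × 117/365 = €605.8356
Coldmere District, May 3 – December 31, 2006: 243 days → €52500 × 4.4% × 243/365 = €1537.8904
Total = €2153.0753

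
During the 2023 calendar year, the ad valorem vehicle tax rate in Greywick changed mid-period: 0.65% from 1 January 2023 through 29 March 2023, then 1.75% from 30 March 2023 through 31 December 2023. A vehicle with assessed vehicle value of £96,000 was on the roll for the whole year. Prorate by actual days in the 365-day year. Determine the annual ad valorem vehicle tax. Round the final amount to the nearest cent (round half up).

1 January – 29 March 2023: 88 days at 0.65% → £96,000 × 0.65% × 88/365 = £150.4438
30 March – 31 December 2023: 277 days at 1.75% → £96,000 × 1.75% × 277/365 = £1,274.9589
Total = £1,425.4027

£1,425.40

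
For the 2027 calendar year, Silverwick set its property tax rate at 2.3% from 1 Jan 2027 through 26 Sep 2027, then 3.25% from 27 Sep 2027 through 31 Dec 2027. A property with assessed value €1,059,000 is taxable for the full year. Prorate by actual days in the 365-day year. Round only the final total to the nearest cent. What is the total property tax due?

€27,003.05

1 Jan – 26 Sep 2027: 269 days at 2.3% → €1,059,000 × 2.3% × 269/365 = €17,950.7753
27 Sep – 31 Dec 2027: 96 days at 3.25% → €1,059,000 × 3.25% × 96/365 = €9,052.2740
Total = €27,003.0493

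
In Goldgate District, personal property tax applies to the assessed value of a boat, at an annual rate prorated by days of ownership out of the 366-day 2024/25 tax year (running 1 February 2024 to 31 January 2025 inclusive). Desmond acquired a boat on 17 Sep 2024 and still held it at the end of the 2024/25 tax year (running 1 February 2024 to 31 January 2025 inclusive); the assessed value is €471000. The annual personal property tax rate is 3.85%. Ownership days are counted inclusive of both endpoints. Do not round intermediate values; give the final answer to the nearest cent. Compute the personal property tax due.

€6787.68

Days held (17 Sep 2024 – 31 Jan 2025): 137 out of 366
Tax = €471000 × 3.85% × 137/366 = €6787.6762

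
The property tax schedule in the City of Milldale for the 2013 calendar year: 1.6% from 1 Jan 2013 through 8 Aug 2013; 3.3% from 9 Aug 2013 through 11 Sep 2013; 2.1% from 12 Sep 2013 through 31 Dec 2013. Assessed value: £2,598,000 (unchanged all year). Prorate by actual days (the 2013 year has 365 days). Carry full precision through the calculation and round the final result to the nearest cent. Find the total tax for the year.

£49,632.48

1 Jan – 8 Aug 2013: 220 days at 1.6% → £2,598,000 × 1.6% × 220/365 = £25,054.6849
9 Aug – 11 Sep 2013: 34 days at 3.3% → £2,598,000 × 3.3% × 34/365 = £7,986.1808
12 Sep – 31 Dec 2013: 111 days at 2.1% → £2,598,000 × 2.1% × 111/365 = £16,591.6110
Total = £49,632.4767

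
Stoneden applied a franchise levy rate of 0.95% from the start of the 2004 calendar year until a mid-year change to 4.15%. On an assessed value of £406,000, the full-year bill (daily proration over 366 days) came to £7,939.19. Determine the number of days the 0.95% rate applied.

Let d = days at the first rate; then 366 − d days at the second rate.
£406,000 × [0.95%·d + 4.15%·(366−d)] / 366 = £7,939.19
Solving gives d = 251, so the new rate took effect on 8 Sep 2004.

251 days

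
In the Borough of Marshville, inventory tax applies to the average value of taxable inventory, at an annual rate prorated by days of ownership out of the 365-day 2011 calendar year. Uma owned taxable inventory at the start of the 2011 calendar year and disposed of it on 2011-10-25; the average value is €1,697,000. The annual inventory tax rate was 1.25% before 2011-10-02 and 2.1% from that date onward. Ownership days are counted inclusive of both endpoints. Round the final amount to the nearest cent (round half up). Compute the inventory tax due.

2011-01-01 to 2011-10-01: 274 days at 1.25% → €1,697,000 × 1.25% × 274/365 = €15,923.9041
2011-10-02 to 2011-10-25: 24 days at 2.1% → €1,697,000 × 2.1% × 24/365 = €2,343.2548
Total = €18,267.1589

€18,267.16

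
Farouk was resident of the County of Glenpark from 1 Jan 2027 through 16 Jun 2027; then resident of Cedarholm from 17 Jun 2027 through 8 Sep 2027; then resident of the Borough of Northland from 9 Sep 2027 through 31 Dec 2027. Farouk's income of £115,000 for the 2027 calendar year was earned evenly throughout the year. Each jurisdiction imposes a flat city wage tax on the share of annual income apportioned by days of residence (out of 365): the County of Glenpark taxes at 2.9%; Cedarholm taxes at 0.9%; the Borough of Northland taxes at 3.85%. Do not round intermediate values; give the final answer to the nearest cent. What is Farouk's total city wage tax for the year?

The County of Glenpark, 1 Jan – 16 Jun 2027: 167 days → £115,000 × 2.9% × 167/365 = £1,525.8767
Cedarholm, 17 Jun – 8 Sep 2027: 84 days → £115,000 × 0.9% × 84/365 = £238.1918
The Borough of Northland, 9 Sep – 31 Dec 2027: 114 days → £115,000 × 3.85% × 114/365 = £1,382.8356
Total = £3,146.9041

£3,146.90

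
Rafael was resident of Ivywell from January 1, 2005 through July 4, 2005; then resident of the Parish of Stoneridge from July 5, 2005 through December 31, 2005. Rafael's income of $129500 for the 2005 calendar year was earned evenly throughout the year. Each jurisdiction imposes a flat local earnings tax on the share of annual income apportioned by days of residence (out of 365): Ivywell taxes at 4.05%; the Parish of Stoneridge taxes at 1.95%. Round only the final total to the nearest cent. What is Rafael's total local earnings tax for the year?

Ivywell, January 1 – July 4, 2005: 185 days → $129500 × 4.05% × 185/365 = $2658.2979
The Parish of Stoneridge, July 5 – December 31, 2005: 180 days → $129500 × 1.95% × 180/365 = $1245.3288
Total = $3903.6267

$3903.63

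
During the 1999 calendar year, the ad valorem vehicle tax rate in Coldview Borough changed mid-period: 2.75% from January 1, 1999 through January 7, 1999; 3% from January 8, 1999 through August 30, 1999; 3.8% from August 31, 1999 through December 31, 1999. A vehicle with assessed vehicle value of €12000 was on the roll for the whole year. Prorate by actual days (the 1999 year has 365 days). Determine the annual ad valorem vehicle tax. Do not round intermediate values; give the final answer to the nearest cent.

€391.78

January 1 – January 7, 1999: 7 days at 2.75% → €12000 × 2.75% × 7/365 = €6.3288
January 8 – August 30, 1999: 235 days at 3% → €12000 × 3% × 235/365 = €231.7808
August 31 – December 31, 1999: 123 days at 3.8% → €12000 × 3.8% × 123/365 = €153.6658
Total = €391.7753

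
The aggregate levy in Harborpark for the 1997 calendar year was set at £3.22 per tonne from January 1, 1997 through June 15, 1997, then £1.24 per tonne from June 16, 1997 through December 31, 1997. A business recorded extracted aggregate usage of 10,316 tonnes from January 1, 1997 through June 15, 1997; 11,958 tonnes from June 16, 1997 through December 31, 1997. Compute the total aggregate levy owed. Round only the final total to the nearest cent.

£48,045.44

January 1 – June 15, 1997: 10,316 tonnes at £3.22/tonne → £33,217.52
June 16 – December 31, 1997: 11,958 tonnes at £1.24/tonne → £14,827.92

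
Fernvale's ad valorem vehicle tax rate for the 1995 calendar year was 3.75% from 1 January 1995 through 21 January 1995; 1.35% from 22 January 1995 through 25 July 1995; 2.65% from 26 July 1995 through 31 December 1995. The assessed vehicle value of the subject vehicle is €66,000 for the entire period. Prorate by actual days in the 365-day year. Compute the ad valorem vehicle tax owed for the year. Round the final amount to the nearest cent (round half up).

€1,355.89

1 January – 21 January 1995: 21 days at 3.75% → €66,000 × 3.75% × 21/365 = €142.3973
22 January – 25 July 1995: 185 days at 1.35% → €66,000 × 1.35% × 185/365 = €451.6027
26 July – 31 December 1995: 159 days at 2.65% → €66,000 × 2.65% × 159/365 = €761.8932
Total = €1,355.8932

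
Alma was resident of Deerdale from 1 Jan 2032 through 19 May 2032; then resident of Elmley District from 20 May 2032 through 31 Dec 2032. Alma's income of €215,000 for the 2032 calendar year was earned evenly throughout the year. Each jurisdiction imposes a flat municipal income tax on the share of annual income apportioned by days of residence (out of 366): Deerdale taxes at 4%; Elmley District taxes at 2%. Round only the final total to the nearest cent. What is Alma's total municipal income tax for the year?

Deerdale, 1 Jan – 19 May 2032: 140 days → €215,000 × 4% × 140/366 = €3,289.6175
Elmley District, 20 May – 31 Dec 2032: 226 days → €215,000 × 2% × 226/366 = €2,655.1913
Total = €5,944.8087

€5,944.81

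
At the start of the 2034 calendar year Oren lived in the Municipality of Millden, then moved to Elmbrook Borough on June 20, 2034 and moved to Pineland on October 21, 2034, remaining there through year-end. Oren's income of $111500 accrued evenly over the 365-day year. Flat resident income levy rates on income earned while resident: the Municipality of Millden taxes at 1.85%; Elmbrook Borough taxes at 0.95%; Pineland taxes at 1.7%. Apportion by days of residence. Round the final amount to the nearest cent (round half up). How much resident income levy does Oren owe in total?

The Municipality of Millden, January 1 – June 19, 2034: 170 days → $111500 × 1.85% × 170/365 = $960.7329
Elmbrook Borough, June 20 – October 20, 2034: 123 days → $111500 × 0.95% × 123/365 = $356.9527
Pineland, October 21 – December 31, 2034: 72 days → $111500 × 1.7% × 72/365 = $373.9068
Total = $1691.5925

$1691.59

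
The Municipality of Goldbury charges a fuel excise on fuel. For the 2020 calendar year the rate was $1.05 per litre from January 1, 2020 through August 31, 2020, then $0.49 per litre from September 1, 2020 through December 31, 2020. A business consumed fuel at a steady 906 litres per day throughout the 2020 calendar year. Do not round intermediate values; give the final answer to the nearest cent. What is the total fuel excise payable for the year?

January 1 – August 31, 2020: 244 days × 906 litres/day = 221,064 litres at $1.05/litre → $232,117.20
September 1 – December 31, 2020: 122 days × 906 litres/day = 110,532 litres at $0.49/litre → $54,160.68

$286,277.88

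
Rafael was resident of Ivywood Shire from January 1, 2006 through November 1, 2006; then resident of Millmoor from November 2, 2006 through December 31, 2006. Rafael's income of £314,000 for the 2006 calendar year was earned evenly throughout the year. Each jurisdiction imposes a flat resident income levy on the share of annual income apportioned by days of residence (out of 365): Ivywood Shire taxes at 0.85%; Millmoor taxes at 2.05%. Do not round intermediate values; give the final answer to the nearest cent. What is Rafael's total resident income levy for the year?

£3,288.40

Ivywood Shire, January 1 – November 1, 2006: 305 days → £314,000 × 0.85% × 305/365 = £2,230.2603
Millmoor, November 2 – December 31, 2006: 60 days → £314,000 × 2.05% × 60/365 = £1,058.1370
Total = £3,288.3973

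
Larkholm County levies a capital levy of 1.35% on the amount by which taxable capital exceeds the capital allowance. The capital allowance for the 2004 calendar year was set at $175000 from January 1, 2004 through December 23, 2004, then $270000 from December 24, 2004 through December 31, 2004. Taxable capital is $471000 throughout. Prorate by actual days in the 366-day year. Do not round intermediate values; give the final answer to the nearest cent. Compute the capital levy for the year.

$3967.97

January 1 – December 23, 2004: 358 days, exemption $175000 → ($471000 − $175000) × 1.35% × 358/366 = $3908.6557
December 24 – December 31, 2004: 8 days, exemption $270000 → ($471000 − $270000) × 1.35% × 8/366 = $59.3115
Total = $3967.9672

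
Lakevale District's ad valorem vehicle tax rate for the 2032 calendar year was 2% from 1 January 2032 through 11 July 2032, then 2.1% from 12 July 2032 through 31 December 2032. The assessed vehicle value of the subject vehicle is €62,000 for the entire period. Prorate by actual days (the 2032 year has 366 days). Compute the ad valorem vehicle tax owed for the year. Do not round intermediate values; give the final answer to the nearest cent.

€1,269.31

1 January – 11 July 2032: 193 days at 2% → €62,000 × 2% × 193/366 = €653.8798
12 July – 31 December 2032: 173 days at 2.1% → €62,000 × 2.1% × 173/366 = €615.4262
Total = €1,269.3060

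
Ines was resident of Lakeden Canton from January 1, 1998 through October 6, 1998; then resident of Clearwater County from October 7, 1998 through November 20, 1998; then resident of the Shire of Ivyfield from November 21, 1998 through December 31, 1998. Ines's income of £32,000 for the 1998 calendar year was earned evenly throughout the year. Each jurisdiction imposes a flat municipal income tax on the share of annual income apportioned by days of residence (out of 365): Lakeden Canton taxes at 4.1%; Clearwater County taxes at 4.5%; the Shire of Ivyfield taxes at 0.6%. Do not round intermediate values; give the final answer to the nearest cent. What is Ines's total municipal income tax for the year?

Lakeden Canton, January 1 – October 6, 1998: 279 days → £32,000 × 4.1% × 279/365 = £1,002.8712
Clearwater County, October 7 – November 20, 1998: 45 days → £32,000 × 4.5% × 45/365 = £177.5342
The Shire of Ivyfield, November 21 – December 31, 1998: 41 days → £32,000 × 0.6% × 41/365 = £21.5671
Total = £1,201.9726

£1,201.97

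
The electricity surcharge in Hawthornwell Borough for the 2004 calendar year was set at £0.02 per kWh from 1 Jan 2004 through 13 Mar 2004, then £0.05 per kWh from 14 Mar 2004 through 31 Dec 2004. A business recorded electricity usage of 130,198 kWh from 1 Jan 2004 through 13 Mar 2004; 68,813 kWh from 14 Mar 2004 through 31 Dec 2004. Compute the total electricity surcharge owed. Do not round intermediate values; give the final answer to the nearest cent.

£6,044.61

1 Jan – 13 Mar 2004: 130,198 kWh at £0.02/kWh → £2,603.96
14 Mar – 31 Dec 2004: 68,813 kWh at £0.05/kWh → £3,440.65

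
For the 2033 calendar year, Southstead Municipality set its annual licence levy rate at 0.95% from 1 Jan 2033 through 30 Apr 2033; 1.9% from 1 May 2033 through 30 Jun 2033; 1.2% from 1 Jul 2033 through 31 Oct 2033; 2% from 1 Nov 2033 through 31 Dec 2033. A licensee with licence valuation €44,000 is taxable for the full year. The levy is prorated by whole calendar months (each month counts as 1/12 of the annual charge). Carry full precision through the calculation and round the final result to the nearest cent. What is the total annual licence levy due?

1 Jan – 30 Apr 2033: 4 months at 0.95% → €44,000 × 0.95% × 4/12 = €139.3333
1 May – 30 Jun 2033: 2 months at 1.9% → €44,000 × 1.9% × 2/12 = €139.3333
1 Jul – 31 Oct 2033: 4 months at 1.2% → €44,000 × 1.2% × 4/12 = €176.0000
1 Nov – 31 Dec 2033: 2 months at 2% → €44,000 × 2% × 2/12 = €146.6667
Total = €601.3333

€601.33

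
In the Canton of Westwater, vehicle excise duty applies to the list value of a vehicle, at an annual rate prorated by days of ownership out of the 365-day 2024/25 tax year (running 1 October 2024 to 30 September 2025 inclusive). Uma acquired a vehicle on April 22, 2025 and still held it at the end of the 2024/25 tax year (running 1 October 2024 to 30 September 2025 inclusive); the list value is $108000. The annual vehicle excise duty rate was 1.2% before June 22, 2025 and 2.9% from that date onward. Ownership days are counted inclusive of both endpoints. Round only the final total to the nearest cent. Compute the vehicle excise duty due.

$1083.25

April 22 – June 21, 2025: 61 days at 1.2% → $108000 × 1.2% × 61/365 = $216.5918
June 22 – September 30, 2025: 101 days at 2.9% → $108000 × 2.9% × 101/365 = $866.6630
Total = $1083.2548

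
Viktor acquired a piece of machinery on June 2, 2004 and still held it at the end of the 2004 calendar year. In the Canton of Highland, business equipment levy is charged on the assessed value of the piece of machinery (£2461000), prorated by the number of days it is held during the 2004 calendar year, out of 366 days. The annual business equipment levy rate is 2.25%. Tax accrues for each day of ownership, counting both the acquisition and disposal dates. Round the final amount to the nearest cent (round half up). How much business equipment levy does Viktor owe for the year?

Days held (June 2 – December 31, 2004): 213 out of 366
Tax = £2461000 × 2.25% × 213/366 = £32224.9795

£32224.98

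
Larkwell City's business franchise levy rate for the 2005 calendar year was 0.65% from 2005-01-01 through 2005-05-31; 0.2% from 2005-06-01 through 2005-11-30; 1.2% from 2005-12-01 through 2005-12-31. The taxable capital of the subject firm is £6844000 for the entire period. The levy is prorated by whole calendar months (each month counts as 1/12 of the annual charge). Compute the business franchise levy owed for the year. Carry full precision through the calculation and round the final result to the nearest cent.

2005-01-01 to 2005-05-31: 5 months at 0.65% → £6844000 × 0.65% × 5/12 = £18535.8333
2005-06-01 to 2005-11-30: 6 months at 0.2% → £6844000 × 0.2% × 6/12 = £6844.0000
2005-12-01 to 2005-12-31: 1 month at 1.2% → £6844000 × 1.2% × 1/12 = £6844.0000
Total = £32223.8333

£32223.83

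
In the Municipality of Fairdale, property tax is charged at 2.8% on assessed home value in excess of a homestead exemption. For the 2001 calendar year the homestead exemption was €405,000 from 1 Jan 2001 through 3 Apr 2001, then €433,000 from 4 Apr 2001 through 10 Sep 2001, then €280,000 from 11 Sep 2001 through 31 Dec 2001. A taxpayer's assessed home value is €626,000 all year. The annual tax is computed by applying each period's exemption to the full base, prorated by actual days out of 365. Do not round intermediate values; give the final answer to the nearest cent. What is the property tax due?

1 Jan – 3 Apr 2001: 93 days, exemption €405,000 → (€626,000 − €405,000) × 2.8% × 93/365 = €1,576.6685
4 Apr – 10 Sep 2001: 160 days, exemption €433,000 → (€626,000 − €433,000) × 2.8% × 160/365 = €2,368.8767
11 Sep – 31 Dec 2001: 112 days, exemption €280,000 → (€626,000 − €280,000) × 2.8% × 112/365 = €2,972.7562
Total = €6,918.3014

€6,918.30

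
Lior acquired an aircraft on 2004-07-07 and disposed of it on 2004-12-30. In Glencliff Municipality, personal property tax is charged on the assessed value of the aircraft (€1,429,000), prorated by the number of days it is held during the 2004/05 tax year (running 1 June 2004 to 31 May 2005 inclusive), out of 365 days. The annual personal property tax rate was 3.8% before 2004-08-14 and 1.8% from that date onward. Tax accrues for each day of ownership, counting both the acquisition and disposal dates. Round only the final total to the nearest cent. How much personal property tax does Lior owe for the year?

2004-07-07 to 2004-08-13: 38 days at 3.8% → €1,429,000 × 3.8% × 38/365 = €5,653.3589
2004-08-14 to 2004-12-30: 139 days at 1.8% → €1,429,000 × 1.8% × 139/365 = €9,795.5014
Total = €15,448.8603

€15,448.86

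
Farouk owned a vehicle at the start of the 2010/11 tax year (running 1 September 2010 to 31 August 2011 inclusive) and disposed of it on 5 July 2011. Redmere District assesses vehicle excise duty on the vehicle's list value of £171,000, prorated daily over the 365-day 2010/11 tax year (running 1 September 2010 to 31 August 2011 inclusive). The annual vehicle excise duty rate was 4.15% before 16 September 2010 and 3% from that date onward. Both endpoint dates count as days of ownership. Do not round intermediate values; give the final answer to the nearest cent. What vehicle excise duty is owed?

1 September – 15 September 2010: 15 days at 4.15% → £171,000 × 4.15% × 15/365 = £291.6370
16 September 2010 – 5 July 2011: 293 days at 3% → £171,000 × 3% × 293/365 = £4,118.0548
Total = £4,409.6918

£4,409.69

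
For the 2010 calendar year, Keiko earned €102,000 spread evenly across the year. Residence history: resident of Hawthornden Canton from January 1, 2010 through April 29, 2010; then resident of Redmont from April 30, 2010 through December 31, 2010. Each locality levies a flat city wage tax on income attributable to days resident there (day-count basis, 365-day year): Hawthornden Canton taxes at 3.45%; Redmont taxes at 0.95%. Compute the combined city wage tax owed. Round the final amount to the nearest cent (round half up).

€1,800.37

Hawthornden Canton, January 1 – April 29, 2010: 119 days → €102,000 × 3.45% × 119/365 = €1,147.2904
Redmont, April 30 – December 31, 2010: 246 days → €102,000 × 0.95% × 246/365 = €653.0795
Total = €1,800.3699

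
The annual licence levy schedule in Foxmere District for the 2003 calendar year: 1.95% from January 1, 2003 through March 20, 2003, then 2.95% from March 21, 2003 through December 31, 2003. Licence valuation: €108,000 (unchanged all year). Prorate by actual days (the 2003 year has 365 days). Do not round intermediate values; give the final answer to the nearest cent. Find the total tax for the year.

€2,952.25

January 1 – March 20, 2003: 79 days at 1.95% → €108,000 × 1.95% × 79/365 = €455.8192
March 21 – December 31, 2003: 286 days at 2.95% → €108,000 × 2.95% × 286/365 = €2,496.4274
Total = €2,952.2466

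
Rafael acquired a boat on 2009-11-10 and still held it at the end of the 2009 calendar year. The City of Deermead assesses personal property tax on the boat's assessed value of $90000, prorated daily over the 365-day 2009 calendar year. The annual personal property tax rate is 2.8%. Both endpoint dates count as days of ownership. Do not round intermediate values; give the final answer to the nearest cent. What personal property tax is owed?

$359.01

Days held (2009-11-10 to 2009-12-31): 52 out of 365
Tax = $90000 × 2.8% × 52/365 = $359.0137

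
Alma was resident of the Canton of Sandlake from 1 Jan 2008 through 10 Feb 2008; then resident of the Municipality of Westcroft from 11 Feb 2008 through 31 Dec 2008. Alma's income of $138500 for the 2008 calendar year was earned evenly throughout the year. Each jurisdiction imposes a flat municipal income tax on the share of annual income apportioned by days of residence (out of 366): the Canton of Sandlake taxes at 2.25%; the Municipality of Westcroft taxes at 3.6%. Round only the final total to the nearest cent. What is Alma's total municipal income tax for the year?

The Canton of Sandlake, 1 Jan – 10 Feb 2008: 41 days → $138500 × 2.25% × 41/366 = $349.0881
The Municipality of Westcroft, 11 Feb – 31 Dec 2008: 325 days → $138500 × 3.6% × 325/366 = $4427.4590
Total = $4776.5471

$4776.55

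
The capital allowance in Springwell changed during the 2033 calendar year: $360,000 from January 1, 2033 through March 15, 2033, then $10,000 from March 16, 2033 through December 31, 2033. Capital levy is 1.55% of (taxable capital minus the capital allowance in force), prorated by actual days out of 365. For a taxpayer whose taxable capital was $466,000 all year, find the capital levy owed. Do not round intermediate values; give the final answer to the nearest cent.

January 1 – March 15, 2033: 74 days, exemption $360,000 → ($466,000 − $360,000) × 1.55% × 74/365 = $333.1014
March 16 – December 31, 2033: 291 days, exemption $10,000 → ($466,000 − $10,000) × 1.55% × 291/365 = $5,635.0356
Total = $5,968.1370

$5,968.14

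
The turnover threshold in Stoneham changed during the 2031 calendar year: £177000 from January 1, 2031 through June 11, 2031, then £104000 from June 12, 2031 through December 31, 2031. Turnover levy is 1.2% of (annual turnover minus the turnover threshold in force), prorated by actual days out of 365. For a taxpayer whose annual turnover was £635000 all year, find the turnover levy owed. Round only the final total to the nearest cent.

January 1 – June 11, 2031: 162 days, exemption £177000 → (£635000 − £177000) × 1.2% × 162/365 = £2439.3205
June 12 – December 31, 2031: 203 days, exemption £104000 → (£635000 − £104000) × 1.2% × 203/365 = £3543.8795
Total = £5983.2000

£5983.20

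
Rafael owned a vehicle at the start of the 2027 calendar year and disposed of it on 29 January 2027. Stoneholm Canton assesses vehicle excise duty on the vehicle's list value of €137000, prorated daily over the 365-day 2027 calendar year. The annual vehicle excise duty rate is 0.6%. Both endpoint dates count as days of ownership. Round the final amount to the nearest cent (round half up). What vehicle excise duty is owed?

Days held (1 January – 29 January 2027): 29 out of 365
Tax = €137000 × 0.6% × 29/365 = €65.3096

€65.31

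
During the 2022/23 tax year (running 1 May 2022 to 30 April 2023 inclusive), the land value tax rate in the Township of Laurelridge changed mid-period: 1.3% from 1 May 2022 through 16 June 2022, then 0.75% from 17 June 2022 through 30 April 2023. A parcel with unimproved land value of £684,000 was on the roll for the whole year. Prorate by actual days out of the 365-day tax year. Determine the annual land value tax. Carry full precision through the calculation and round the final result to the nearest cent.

1 May – 16 June 2022: 47 days at 1.3% → £684,000 × 1.3% × 47/365 = £1,144.9973
17 June 2022 – 30 April 2023: 318 days at 0.75% → £684,000 × 0.75% × 318/365 = £4,469.4247
Total = £5,614.4219

£5,614.42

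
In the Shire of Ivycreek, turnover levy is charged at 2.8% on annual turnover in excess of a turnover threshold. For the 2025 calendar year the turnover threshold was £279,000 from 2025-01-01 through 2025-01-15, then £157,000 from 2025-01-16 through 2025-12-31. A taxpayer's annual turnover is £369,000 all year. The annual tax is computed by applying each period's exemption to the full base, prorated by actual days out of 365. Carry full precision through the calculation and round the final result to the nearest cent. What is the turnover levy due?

£5,795.62

2025-01-01 to 2025-01-15: 15 days, exemption £279,000 → (£369,000 − £279,000) × 2.8% × 15/365 = £103.5616
2025-01-16 to 2025-12-31: 350 days, exemption £157,000 → (£369,000 − £157,000) × 2.8% × 350/365 = £5,692.0548
Total = £5,795.6164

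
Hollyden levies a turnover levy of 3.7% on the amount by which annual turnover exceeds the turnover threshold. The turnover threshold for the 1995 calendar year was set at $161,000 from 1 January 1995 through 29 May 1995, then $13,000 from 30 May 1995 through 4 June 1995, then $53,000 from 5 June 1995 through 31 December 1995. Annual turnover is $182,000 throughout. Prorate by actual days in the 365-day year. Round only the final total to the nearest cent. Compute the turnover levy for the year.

$3,166.08

1 January – 29 May 1995: 149 days, exemption $161,000 → ($182,000 − $161,000) × 3.7% × 149/365 = $317.1863
30 May – 4 June 1995: 6 days, exemption $13,000 → ($182,000 − $13,000) × 3.7% × 6/365 = $102.7890
5 June – 31 December 1995: 210 days, exemption $53,000 → ($182,000 − $53,000) × 3.7% × 210/365 = $2,746.1096
Total = $3,166.0849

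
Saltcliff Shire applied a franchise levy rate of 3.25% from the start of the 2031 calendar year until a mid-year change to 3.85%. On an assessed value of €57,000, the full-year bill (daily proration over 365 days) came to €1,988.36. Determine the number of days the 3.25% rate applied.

220 days

Let d = days at the first rate; then 365 − d days at the second rate.
€57,000 × [3.25%·d + 3.85%·(365−d)] / 365 = €1,988.36
Solving gives d = 220, so the new rate took effect on 9 Aug 2031.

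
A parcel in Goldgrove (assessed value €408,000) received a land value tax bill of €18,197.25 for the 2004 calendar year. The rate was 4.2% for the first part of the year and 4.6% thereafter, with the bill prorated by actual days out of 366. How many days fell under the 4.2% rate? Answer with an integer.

128 days

Let d = days at the first rate; then 366 − d days at the second rate.
€408,000 × [4.2%·d + 4.6%·(366−d)] / 366 = €18,197.25
Solving gives d = 128, so the new rate took effect on May 8, 2004.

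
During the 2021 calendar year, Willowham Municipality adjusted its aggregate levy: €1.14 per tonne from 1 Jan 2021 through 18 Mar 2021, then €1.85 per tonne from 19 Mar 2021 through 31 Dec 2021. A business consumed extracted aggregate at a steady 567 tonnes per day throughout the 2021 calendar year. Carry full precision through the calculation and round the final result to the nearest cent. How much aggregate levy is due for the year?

€351868.86

1 Jan – 18 Mar 2021: 77 days × 567 tonnes/day = 43,659 tonnes at €1.14/tonne → €49771.26
19 Mar – 31 Dec 2021: 288 days × 567 tonnes/day = 163,296 tonnes at €1.85/tonne → €302097.60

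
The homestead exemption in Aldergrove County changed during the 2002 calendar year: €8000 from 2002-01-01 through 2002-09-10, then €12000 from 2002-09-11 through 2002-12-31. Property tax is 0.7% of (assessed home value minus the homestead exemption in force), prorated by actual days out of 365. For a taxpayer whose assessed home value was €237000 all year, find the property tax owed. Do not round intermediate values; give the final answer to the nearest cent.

€1594.41

2002-01-01 to 2002-09-10: 253 days, exemption €8000 → (€237000 − €8000) × 0.7% × 253/365 = €1111.1205
2002-09-11 to 2002-12-31: 112 days, exemption €12000 → (€237000 − €12000) × 0.7% × 112/365 = €483.2877
Total = €1594.4082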